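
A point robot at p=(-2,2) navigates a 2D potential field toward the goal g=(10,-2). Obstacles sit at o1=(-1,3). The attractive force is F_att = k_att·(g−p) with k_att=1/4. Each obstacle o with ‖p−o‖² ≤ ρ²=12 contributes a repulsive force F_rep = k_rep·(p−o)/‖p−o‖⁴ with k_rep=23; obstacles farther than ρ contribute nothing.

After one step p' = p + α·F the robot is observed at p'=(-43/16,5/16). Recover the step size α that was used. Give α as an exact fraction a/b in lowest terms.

F_att = 1/4·(g−p) = 1/4·(12,-4) = (3.0000,-1.0000)
o1: d²=2 ≤ ρ²=12; F_rep = 23·(-1,-1)/2² = (-5.7500,-5.7500)
F = F_att + ΣF_rep = (-2.7500,-6.7500)
Δp = p'−p = (-0.6875,-1.6875); α = Δx/Fx = (-11/16) / (-11/4) = 1/4
check: Δy/Fy = (-27/16) / (-27/4) = 1/4 ✓

α = 1/4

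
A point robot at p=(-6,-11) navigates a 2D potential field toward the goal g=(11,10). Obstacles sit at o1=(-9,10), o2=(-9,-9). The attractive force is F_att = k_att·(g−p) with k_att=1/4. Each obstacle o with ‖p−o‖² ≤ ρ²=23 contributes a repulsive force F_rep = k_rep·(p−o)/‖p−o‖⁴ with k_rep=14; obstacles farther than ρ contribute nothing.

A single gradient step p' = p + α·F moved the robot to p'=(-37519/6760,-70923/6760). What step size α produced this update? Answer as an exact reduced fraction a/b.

α = 1/10

F_att = 1/4·(g−p) = 1/4·(17,21) = (4.2500,5.2500)
o1: d²=450 > ρ²=23 → inactive
o2: d²=13 ≤ ρ²=23; F_rep = 14·(3,-2)/13² = (0.2485,-0.1657)
F = F_att + ΣF_rep = (4.4985,5.0843)
Δp = p'−p = (0.4499,0.5084); α = Δx/Fx = (3041/6760) / (3041/676) = 1/10
check: Δy/Fy = (3437/6760) / (3437/676) = 1/10 ✓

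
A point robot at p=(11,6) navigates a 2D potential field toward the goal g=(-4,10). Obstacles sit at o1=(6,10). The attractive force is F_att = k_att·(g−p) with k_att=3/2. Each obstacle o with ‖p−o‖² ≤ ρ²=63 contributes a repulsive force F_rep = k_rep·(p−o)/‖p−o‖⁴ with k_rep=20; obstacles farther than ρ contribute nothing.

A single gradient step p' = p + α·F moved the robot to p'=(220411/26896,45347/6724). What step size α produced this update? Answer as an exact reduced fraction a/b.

α = 1/8

F_att = 3/2·(g−p) = 3/2·(-15,4) = (-22.5000,6.0000)
o1: d²=41 ≤ ρ²=63; F_rep = 20·(5,-4)/41² = (0.0595,-0.0476)
F = F_att + ΣF_rep = (-22.4405,5.9524)
Δp = p'−p = (-2.8051,0.7441); α = Δx/Fx = (-75445/26896) / (-75445/3362) = 1/8
check: Δy/Fy = (5003/6724) / (10006/1681) = 1/8 ✓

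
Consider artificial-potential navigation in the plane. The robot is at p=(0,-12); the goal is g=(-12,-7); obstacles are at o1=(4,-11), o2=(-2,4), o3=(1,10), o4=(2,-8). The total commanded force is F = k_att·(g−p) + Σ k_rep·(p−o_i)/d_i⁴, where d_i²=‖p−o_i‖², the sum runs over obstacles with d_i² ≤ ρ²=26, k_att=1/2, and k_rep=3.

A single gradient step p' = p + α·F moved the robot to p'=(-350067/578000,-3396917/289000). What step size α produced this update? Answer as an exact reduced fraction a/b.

α = 1/10

F_att = 1/2·(g−p) = 1/2·(-12,5) = (-6.0000,2.5000)
o1: d²=17 ≤ ρ²=26; F_rep = 3·(-4,-1)/17² = (-0.0415,-0.0104)
o2: d²=260 > ρ²=26 → inactive
o3: d²=485 > ρ²=26 → inactive
o4: d²=20 ≤ ρ²=26; F_rep = 3·(-2,-4)/20² = (-0.0150,-0.0300)
F = F_att + ΣF_rep = (-6.0565,2.4596)
Δp = p'−p = (-0.6057,0.2460); α = Δx/Fx = (-350067/578000) / (-350067/57800) = 1/10
check: Δy/Fy = (71083/289000) / (71083/28900) = 1/10 ✓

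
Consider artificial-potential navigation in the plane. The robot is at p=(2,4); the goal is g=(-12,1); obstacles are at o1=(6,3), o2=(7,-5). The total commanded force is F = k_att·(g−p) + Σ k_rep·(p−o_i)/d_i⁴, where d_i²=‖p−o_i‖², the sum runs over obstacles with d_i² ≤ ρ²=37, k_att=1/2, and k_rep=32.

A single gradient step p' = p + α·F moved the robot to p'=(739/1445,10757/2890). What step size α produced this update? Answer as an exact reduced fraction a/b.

α = 1/5

F_att = 1/2·(g−p) = 1/2·(-14,-3) = (-7.0000,-1.5000)
o1: d²=17 ≤ ρ²=37; F_rep = 32·(-4,1)/17² = (-0.4429,0.1107)
o2: d²=106 > ρ²=37 → inactive
F = F_att + ΣF_rep = (-7.4429,-1.3893)
Δp = p'−p = (-1.4886,-0.2779); α = Δx/Fx = (-2151/1445) / (-2151/289) = 1/5
check: Δy/Fy = (-803/2890) / (-803/578) = 1/5 ✓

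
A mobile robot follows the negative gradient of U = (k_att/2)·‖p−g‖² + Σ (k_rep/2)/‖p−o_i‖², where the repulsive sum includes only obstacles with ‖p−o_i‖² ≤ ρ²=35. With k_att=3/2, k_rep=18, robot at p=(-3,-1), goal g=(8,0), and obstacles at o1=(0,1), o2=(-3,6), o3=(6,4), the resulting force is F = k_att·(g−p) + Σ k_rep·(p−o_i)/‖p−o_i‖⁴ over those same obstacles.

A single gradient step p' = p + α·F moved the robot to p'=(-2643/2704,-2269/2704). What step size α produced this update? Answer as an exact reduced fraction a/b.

α = 1/8

F_att = 3/2·(g−p) = 3/2·(11,1) = (16.5000,1.5000)
o1: d²=13 ≤ ρ²=35; F_rep = 18·(-3,-2)/13² = (-0.3195,-0.2130)
o2: d²=49 > ρ²=35 → inactive
o3: d²=106 > ρ²=35 → inactive
F = F_att + ΣF_rep = (16.1805,1.2870)
Δp = p'−p = (2.0226,0.1609); α = Δx/Fx = (5469/2704) / (5469/338) = 1/8
check: Δy/Fy = (435/2704) / (435/338) = 1/8 ✓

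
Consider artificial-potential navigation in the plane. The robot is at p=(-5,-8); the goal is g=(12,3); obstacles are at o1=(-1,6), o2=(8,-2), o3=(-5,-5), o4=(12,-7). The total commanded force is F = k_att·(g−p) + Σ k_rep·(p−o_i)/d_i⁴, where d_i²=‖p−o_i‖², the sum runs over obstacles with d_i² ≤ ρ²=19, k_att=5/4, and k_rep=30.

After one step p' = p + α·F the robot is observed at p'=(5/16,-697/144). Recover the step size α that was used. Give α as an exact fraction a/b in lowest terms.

α = 1/4

F_att = 5/4·(g−p) = 5/4·(17,11) = (21.2500,13.7500)
o1: d²=212 > ρ²=19 → inactive
o2: d²=205 > ρ²=19 → inactive
o3: d²=9 ≤ ρ²=19; F_rep = 30·(0,-3)/9² = (0.0000,-1.1111)
o4: d²=290 > ρ²=19 → inactive
F = F_att + ΣF_rep = (21.2500,12.6389)
Δp = p'−p = (5.3125,3.1597); α = Δx/Fx = (85/16) / (85/4) = 1/4
check: Δy/Fy = (455/144) / (455/36) = 1/4 ✓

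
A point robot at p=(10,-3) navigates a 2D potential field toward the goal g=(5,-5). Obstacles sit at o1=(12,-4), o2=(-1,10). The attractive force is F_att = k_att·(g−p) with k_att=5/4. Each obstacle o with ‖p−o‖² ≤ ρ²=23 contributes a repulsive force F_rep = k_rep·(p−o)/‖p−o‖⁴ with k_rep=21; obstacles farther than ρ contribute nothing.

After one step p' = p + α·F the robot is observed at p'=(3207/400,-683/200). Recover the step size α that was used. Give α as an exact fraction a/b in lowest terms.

F_att = 5/4·(g−p) = 5/4·(-5,-2) = (-6.2500,-2.5000)
o1: d²=5 ≤ ρ²=23; F_rep = 21·(-2,1)/5² = (-1.6800,0.8400)
o2: d²=290 > ρ²=23 → inactive
F = F_att + ΣF_rep = (-7.9300,-1.6600)
Δp = p'−p = (-1.9825,-0.4150); α = Δx/Fx = (-793/400) / (-793/100) = 1/4
check: Δy/Fy = (-83/200) / (-83/50) = 1/4 ✓

α = 1/4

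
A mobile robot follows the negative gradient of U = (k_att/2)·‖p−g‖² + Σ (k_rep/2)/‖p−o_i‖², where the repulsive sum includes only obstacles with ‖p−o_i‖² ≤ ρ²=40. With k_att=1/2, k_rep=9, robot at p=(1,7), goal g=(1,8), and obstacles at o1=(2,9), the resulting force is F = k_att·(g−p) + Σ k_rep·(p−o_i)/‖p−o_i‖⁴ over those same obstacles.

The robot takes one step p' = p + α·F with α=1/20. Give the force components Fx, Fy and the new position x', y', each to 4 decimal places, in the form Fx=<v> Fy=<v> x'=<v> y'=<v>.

Fx=-0.3600 Fy=-0.2200 x'=0.9820 y'=6.9890

F_att = 1/2·(g−p) = 1/2·(0,1) = (0.0000,0.5000)
o1: d²=5 ≤ ρ²=40; F_rep = 9·(-1,-2)/5² = (-0.3600,-0.7200)
F = F_att + ΣF_rep = (-0.3600,-0.2200)
p' = p + 1/20·F = (0.9820,6.9890)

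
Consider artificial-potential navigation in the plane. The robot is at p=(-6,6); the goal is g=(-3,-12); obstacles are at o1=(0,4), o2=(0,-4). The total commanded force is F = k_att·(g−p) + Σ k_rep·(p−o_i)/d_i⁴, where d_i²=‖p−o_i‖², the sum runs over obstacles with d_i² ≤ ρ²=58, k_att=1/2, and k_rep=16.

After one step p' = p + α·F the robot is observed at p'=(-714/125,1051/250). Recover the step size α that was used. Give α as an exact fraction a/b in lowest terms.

α = 1/5

F_att = 1/2·(g−p) = 1/2·(3,-18) = (1.5000,-9.0000)
o1: d²=40 ≤ ρ²=58; F_rep = 16·(-6,2)/40² = (-0.0600,0.0200)
o2: d²=136 > ρ²=58 → inactive
F = F_att + ΣF_rep = (1.4400,-8.9800)
Δp = p'−p = (0.2880,-1.7960); α = Δx/Fx = (36/125) / (36/25) = 1/5
check: Δy/Fy = (-449/250) / (-449/50) = 1/5 ✓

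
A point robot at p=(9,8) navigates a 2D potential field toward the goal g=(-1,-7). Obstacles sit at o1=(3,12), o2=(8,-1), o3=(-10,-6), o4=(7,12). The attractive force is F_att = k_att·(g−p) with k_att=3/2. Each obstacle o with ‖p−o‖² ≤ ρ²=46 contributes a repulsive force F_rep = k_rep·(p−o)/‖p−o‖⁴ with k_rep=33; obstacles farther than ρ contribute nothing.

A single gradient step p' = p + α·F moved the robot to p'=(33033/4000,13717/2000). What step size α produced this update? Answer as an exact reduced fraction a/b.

α = 1/20

F_att = 3/2·(g−p) = 3/2·(-10,-15) = (-15.0000,-22.5000)
o1: d²=52 > ρ²=46 → inactive
o2: d²=82 > ρ²=46 → inactive
o3: d²=557 > ρ²=46 → inactive
o4: d²=20 ≤ ρ²=46; F_rep = 33·(2,-4)/20² = (0.1650,-0.3300)
F = F_att + ΣF_rep = (-14.8350,-22.8300)
Δp = p'−p = (-0.7418,-1.1415); α = Δx/Fx = (-2967/4000) / (-2967/200) = 1/20
check: Δy/Fy = (-2283/2000) / (-2283/100) = 1/20 ✓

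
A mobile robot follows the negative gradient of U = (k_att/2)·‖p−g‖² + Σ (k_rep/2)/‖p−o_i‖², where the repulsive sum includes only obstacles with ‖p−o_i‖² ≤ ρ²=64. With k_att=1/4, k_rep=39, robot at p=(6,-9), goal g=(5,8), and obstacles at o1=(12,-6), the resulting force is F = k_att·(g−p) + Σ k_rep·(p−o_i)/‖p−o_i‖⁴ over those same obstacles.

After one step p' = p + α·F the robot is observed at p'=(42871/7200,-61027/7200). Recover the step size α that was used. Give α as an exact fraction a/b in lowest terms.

α = 1/8

F_att = 1/4·(g−p) = 1/4·(-1,17) = (-0.2500,4.2500)
o1: d²=45 ≤ ρ²=64; F_rep = 39·(-6,-3)/45² = (-0.1156,-0.0578)
F = F_att + ΣF_rep = (-0.3656,4.1922)
Δp = p'−p = (-0.0457,0.5240); α = Δx/Fx = (-329/7200) / (-329/900) = 1/8
check: Δy/Fy = (3773/7200) / (3773/900) = 1/8 ✓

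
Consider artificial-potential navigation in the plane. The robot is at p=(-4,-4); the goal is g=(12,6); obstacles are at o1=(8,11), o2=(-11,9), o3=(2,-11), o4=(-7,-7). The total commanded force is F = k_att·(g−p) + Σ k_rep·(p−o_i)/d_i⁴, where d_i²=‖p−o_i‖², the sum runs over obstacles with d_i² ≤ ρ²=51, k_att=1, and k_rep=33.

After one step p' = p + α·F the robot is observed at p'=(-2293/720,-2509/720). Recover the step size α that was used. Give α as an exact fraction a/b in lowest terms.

α = 1/20

F_att = 1·(g−p) = 1·(16,10) = (16.0000,10.0000)
o1: d²=369 > ρ²=51 → inactive
o2: d²=218 > ρ²=51 → inactive
o3: d²=85 > ρ²=51 → inactive
o4: d²=18 ≤ ρ²=51; F_rep = 33·(3,3)/18² = (0.3056,0.3056)
F = F_att + ΣF_rep = (16.3056,10.3056)
Δp = p'−p = (0.8153,0.5153); α = Δx/Fx = (587/720) / (587/36) = 1/20
check: Δy/Fy = (371/720) / (371/36) = 1/20 ✓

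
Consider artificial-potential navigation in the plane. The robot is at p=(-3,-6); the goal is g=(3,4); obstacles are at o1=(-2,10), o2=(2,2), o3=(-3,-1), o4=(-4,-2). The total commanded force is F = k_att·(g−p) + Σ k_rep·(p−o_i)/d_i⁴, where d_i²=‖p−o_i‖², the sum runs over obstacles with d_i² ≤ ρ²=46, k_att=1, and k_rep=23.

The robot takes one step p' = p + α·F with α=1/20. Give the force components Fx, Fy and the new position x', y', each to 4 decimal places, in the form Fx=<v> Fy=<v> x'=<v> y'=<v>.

F_att = 1·(g−p) = 1·(6,10) = (6.0000,10.0000)
o1: d²=257 > ρ²=46 → inactive
o2: d²=89 > ρ²=46 → inactive
o3: d²=25 ≤ ρ²=46; F_rep = 23·(0,-5)/25² = (0.0000,-0.1840)
o4: d²=17 ≤ ρ²=46; F_rep = 23·(1,-4)/17² = (0.0796,-0.3183)
F = F_att + ΣF_rep = (6.0796,9.4977)
p' = p + 1/20·F = (-2.6960,-5.5251)

Fx=6.0796 Fy=9.4977 x'=-2.6960 y'=-5.5251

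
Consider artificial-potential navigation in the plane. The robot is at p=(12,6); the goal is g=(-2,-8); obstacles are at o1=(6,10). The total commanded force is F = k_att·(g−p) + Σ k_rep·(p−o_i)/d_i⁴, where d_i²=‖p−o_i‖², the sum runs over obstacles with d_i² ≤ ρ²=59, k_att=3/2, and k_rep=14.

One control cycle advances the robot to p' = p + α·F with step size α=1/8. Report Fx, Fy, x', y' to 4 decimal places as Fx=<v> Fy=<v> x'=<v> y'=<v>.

Fx=-20.9689 Fy=-21.0207 x'=9.3789 y'=3.3724

F_att = 3/2·(g−p) = 3/2·(-14,-14) = (-21.0000,-21.0000)
o1: d²=52 ≤ ρ²=59; F_rep = 14·(6,-4)/52² = (0.0311,-0.0207)
F = F_att + ΣF_rep = (-20.9689,-21.0207)
p' = p + 1/8·F = (9.3789,3.3724)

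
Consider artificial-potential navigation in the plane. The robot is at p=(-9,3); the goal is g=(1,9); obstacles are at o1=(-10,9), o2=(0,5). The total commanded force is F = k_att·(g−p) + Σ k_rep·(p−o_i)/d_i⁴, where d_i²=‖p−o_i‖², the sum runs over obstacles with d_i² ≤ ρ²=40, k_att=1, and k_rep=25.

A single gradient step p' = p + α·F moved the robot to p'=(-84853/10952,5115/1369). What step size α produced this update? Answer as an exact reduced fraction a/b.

F_att = 1·(g−p) = 1·(10,6) = (10.0000,6.0000)
o1: d²=37 ≤ ρ²=40; F_rep = 25·(1,-6)/37² = (0.0183,-0.1096)
o2: d²=85 > ρ²=40 → inactive
F = F_att + ΣF_rep = (10.0183,5.8904)
Δp = p'−p = (1.2523,0.7363); α = Δx/Fx = (13715/10952) / (13715/1369) = 1/8
check: Δy/Fy = (1008/1369) / (8064/1369) = 1/8 ✓

α = 1/8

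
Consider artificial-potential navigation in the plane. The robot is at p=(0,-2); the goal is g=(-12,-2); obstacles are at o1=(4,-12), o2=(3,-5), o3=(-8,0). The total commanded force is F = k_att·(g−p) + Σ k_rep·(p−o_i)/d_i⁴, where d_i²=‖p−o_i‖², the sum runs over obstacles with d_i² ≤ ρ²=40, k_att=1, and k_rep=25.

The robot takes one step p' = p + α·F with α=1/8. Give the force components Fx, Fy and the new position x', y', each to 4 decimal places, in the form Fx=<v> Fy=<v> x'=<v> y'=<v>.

F_att = 1·(g−p) = 1·(-12,0) = (-12.0000,0.0000)
o1: d²=116 > ρ²=40 → inactive
o2: d²=18 ≤ ρ²=40; F_rep = 25·(-3,3)/18² = (-0.2315,0.2315)
o3: d²=68 > ρ²=40 → inactive
F = F_att + ΣF_rep = (-12.2315,0.2315)
p' = p + 1/8·F = (-1.5289,-1.9711)

Fx=-12.2315 Fy=0.2315 x'=-1.5289 y'=-1.9711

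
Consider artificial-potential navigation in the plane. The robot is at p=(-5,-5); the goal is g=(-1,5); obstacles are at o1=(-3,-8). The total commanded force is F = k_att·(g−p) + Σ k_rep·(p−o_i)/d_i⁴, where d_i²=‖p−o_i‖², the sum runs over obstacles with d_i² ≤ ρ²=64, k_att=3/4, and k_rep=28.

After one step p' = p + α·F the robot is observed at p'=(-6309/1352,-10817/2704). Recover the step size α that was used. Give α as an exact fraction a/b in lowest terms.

F_att = 3/4·(g−p) = 3/4·(4,10) = (3.0000,7.5000)
o1: d²=13 ≤ ρ²=64; F_rep = 28·(-2,3)/13² = (-0.3314,0.4970)
F = F_att + ΣF_rep = (2.6686,7.9970)
Δp = p'−p = (0.3336,0.9996); α = Δx/Fx = (451/1352) / (451/169) = 1/8
check: Δy/Fy = (2703/2704) / (2703/338) = 1/8 ✓

α = 1/8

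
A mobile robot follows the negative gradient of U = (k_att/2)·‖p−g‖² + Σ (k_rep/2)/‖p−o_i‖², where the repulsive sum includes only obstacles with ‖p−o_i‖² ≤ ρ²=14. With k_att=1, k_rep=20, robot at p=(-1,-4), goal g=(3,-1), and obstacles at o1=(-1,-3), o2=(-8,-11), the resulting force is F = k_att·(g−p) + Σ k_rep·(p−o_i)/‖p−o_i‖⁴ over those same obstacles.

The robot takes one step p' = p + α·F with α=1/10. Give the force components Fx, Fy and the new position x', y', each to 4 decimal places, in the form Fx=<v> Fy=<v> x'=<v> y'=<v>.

Fx=4.0000 Fy=-17.0000 x'=-0.6000 y'=-5.7000

F_att = 1·(g−p) = 1·(4,3) = (4.0000,3.0000)
o1: d²=1 ≤ ρ²=14; F_rep = 20·(0,-1)/1² = (0.0000,-20.0000)
o2: d²=98 > ρ²=14 → inactive
F = F_att + ΣF_rep = (4.0000,-17.0000)
p' = p + 1/10·F = (-0.6000,-5.7000)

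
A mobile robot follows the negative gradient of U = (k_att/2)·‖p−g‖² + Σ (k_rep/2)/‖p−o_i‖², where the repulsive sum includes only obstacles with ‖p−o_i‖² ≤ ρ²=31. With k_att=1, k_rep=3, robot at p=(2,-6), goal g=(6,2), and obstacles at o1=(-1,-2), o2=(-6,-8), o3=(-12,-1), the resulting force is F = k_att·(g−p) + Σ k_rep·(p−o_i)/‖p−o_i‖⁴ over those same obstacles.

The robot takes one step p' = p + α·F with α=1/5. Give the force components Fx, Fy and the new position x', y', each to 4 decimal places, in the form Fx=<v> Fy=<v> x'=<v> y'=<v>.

Fx=4.0144 Fy=7.9808 x'=2.8029 y'=-4.4038

F_att = 1·(g−p) = 1·(4,8) = (4.0000,8.0000)
o1: d²=25 ≤ ρ²=31; F_rep = 3·(3,-4)/25² = (0.0144,-0.0192)
o2: d²=68 > ρ²=31 → inactive
o3: d²=221 > ρ²=31 → inactive
F = F_att + ΣF_rep = (4.0144,7.9808)
p' = p + 1/5·F = (2.8029,-4.4038)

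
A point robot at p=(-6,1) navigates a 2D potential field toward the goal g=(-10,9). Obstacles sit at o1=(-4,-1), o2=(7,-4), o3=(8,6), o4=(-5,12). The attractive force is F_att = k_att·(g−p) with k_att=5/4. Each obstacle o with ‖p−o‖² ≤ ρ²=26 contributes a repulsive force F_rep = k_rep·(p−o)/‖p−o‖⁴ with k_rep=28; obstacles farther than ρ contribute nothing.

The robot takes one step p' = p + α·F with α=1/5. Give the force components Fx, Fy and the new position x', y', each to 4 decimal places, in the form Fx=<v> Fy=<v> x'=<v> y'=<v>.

Fx=-5.8750 Fy=10.8750 x'=-7.1750 y'=3.1750

F_att = 5/4·(g−p) = 5/4·(-4,8) = (-5.0000,10.0000)
o1: d²=8 ≤ ρ²=26; F_rep = 28·(-2,2)/8² = (-0.8750,0.8750)
o2: d²=194 > ρ²=26 → inactive
o3: d²=221 > ρ²=26 → inactive
o4: d²=122 > ρ²=26 → inactive
F = F_att + ΣF_rep = (-5.8750,10.8750)
p' = p + 1/5·F = (-7.1750,3.1750)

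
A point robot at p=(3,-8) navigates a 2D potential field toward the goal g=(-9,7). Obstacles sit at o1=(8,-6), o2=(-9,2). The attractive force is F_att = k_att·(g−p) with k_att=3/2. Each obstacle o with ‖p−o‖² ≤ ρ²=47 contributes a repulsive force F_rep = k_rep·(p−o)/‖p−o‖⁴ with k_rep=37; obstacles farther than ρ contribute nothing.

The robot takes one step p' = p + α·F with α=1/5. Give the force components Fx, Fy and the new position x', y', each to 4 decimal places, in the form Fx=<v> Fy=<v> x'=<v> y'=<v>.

F_att = 3/2·(g−p) = 3/2·(-12,15) = (-18.0000,22.5000)
o1: d²=29 ≤ ρ²=47; F_rep = 37·(-5,-2)/29² = (-0.2200,-0.0880)
o2: d²=244 > ρ²=47 → inactive
F = F_att + ΣF_rep = (-18.2200,22.4120)
p' = p + 1/5·F = (-0.6440,-3.5176)

Fx=-18.2200 Fy=22.4120 x'=-0.6440 y'=-3.5176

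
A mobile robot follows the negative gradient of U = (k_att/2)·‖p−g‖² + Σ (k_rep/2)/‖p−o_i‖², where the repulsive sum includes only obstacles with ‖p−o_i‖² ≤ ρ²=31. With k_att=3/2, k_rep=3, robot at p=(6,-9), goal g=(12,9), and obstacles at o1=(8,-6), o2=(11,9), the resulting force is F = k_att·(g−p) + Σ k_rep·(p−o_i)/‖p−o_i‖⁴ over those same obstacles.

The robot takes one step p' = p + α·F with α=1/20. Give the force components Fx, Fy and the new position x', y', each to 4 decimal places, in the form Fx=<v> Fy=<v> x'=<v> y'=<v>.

Fx=8.9645 Fy=26.9467 x'=6.4482 y'=-7.6527

F_att = 3/2·(g−p) = 3/2·(6,18) = (9.0000,27.0000)
o1: d²=13 ≤ ρ²=31; F_rep = 3·(-2,-3)/13² = (-0.0355,-0.0533)
o2: d²=349 > ρ²=31 → inactive
F = F_att + ΣF_rep = (8.9645,26.9467)
p' = p + 1/20·F = (6.4482,-7.6527)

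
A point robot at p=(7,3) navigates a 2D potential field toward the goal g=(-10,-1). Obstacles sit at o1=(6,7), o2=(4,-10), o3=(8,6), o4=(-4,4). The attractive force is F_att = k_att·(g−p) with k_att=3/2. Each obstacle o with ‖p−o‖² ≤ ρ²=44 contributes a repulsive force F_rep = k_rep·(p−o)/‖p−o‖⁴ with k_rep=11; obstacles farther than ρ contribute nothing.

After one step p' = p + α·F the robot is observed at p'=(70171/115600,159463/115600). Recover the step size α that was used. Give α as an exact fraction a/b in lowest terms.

α = 1/4

F_att = 3/2·(g−p) = 3/2·(-17,-4) = (-25.5000,-6.0000)
o1: d²=17 ≤ ρ²=44; F_rep = 11·(1,-4)/17² = (0.0381,-0.1522)
o2: d²=178 > ρ²=44 → inactive
o3: d²=10 ≤ ρ²=44; F_rep = 11·(-1,-3)/10² = (-0.1100,-0.3300)
o4: d²=122 > ρ²=44 → inactive
F = F_att + ΣF_rep = (-25.5719,-6.4822)
Δp = p'−p = (-6.3930,-1.6206); α = Δx/Fx = (-739029/115600) / (-739029/28900) = 1/4
check: Δy/Fy = (-187337/115600) / (-187337/28900) = 1/4 ✓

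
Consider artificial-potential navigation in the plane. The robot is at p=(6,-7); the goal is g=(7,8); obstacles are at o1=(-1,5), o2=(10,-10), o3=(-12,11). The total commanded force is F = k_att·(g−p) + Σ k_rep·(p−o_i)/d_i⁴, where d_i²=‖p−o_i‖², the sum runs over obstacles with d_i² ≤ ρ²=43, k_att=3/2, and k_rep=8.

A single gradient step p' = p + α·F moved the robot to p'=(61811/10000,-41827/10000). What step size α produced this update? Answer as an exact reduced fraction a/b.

F_att = 3/2·(g−p) = 3/2·(1,15) = (1.5000,22.5000)
o1: d²=193 > ρ²=43 → inactive
o2: d²=25 ≤ ρ²=43; F_rep = 8·(-4,3)/25² = (-0.0512,0.0384)
o3: d²=648 > ρ²=43 → inactive
F = F_att + ΣF_rep = (1.4488,22.5384)
Δp = p'−p = (0.1811,2.8173); α = Δx/Fx = (1811/10000) / (1811/1250) = 1/8
check: Δy/Fy = (28173/10000) / (28173/1250) = 1/8 ✓

α = 1/8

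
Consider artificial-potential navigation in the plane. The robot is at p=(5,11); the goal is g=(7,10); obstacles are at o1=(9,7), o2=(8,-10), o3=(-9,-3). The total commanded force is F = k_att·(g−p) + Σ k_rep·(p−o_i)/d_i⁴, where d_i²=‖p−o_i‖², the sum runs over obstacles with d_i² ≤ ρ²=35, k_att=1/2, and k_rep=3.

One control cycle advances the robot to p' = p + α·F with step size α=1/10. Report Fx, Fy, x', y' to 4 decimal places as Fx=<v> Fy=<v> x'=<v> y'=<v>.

F_att = 1/2·(g−p) = 1/2·(2,-1) = (1.0000,-0.5000)
o1: d²=32 ≤ ρ²=35; F_rep = 3·(-4,4)/32² = (-0.0117,0.0117)
o2: d²=450 > ρ²=35 → inactive
o3: d²=392 > ρ²=35 → inactive
F = F_att + ΣF_rep = (0.9883,-0.4883)
p' = p + 1/10·F = (5.0988,10.9512)

Fx=0.9883 Fy=-0.4883 x'=5.0988 y'=10.9512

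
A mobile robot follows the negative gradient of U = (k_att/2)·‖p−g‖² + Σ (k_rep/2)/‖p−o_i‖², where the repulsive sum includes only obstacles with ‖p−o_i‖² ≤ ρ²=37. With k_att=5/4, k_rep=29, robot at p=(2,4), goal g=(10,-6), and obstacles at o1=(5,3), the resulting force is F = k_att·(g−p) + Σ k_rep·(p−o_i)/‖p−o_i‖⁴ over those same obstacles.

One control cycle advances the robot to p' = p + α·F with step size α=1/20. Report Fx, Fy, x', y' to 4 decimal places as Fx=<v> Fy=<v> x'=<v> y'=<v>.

F_att = 5/4·(g−p) = 5/4·(8,-10) = (10.0000,-12.5000)
o1: d²=10 ≤ ρ²=37; F_rep = 29·(-3,1)/10² = (-0.8700,0.2900)
F = F_att + ΣF_rep = (9.1300,-12.2100)
p' = p + 1/20·F = (2.4565,3.3895)

Fx=9.1300 Fy=-12.2100 x'=2.4565 y'=3.3895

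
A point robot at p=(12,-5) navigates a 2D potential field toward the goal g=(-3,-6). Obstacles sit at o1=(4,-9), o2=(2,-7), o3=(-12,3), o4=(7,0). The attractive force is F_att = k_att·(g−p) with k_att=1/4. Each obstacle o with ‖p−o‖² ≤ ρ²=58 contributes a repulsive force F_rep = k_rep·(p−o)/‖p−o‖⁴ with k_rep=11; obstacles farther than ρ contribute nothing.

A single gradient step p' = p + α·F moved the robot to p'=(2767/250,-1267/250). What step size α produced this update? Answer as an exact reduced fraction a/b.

α = 1/4

F_att = 1/4·(g−p) = 1/4·(-15,-1) = (-3.7500,-0.2500)
o1: d²=80 > ρ²=58 → inactive
o2: d²=104 > ρ²=58 → inactive
o3: d²=640 > ρ²=58 → inactive
o4: d²=50 ≤ ρ²=58; F_rep = 11·(5,-5)/50² = (0.0220,-0.0220)
F = F_att + ΣF_rep = (-3.7280,-0.2720)
Δp = p'−p = (-0.9320,-0.0680); α = Δx/Fx = (-233/250) / (-466/125) = 1/4
check: Δy/Fy = (-17/250) / (-34/125) = 1/4 ✓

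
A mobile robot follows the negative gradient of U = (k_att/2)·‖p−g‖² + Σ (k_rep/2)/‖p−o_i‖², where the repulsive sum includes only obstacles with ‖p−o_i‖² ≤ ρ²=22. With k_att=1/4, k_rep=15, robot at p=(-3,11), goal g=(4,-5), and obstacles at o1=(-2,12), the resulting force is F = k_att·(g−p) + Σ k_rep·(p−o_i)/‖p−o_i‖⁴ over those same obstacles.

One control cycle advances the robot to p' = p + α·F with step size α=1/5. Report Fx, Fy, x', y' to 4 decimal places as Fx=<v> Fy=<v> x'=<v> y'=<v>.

Fx=-2.0000 Fy=-7.7500 x'=-3.4000 y'=9.4500

F_att = 1/4·(g−p) = 1/4·(7,-16) = (1.7500,-4.0000)
o1: d²=2 ≤ ρ²=22; F_rep = 15·(-1,-1)/2² = (-3.7500,-3.7500)
F = F_att + ΣF_rep = (-2.0000,-7.7500)
p' = p + 1/5·F = (-3.4000,9.4500)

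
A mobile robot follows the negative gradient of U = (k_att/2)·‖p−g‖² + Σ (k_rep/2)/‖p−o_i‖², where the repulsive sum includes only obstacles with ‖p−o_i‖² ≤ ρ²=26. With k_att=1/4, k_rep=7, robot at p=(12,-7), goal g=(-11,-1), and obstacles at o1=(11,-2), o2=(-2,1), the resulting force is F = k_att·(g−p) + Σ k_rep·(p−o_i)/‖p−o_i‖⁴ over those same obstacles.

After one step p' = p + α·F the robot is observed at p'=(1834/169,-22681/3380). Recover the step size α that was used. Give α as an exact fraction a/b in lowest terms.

α = 1/5

F_att = 1/4·(g−p) = 1/4·(-23,6) = (-5.7500,1.5000)
o1: d²=26 ≤ ρ²=26; F_rep = 7·(1,-5)/26² = (0.0104,-0.0518)
o2: d²=260 > ρ²=26 → inactive
F = F_att + ΣF_rep = (-5.7396,1.4482)
Δp = p'−p = (-1.1479,0.2896); α = Δx/Fx = (-194/169) / (-970/169) = 1/5
check: Δy/Fy = (979/3380) / (979/676) = 1/5 ✓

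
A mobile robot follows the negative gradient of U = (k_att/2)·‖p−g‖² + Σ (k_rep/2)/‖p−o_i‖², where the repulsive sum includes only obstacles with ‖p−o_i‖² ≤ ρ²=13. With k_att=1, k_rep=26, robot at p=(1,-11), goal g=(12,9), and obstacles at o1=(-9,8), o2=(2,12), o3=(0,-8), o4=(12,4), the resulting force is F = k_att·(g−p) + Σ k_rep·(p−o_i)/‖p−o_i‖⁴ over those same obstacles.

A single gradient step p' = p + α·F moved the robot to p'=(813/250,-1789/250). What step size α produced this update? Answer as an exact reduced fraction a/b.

F_att = 1·(g−p) = 1·(11,20) = (11.0000,20.0000)
o1: d²=461 > ρ²=13 → inactive
o2: d²=530 > ρ²=13 → inactive
o3: d²=10 ≤ ρ²=13; F_rep = 26·(1,-3)/10² = (0.2600,-0.7800)
o4: d²=346 > ρ²=13 → inactive
F = F_att + ΣF_rep = (11.2600,19.2200)
Δp = p'−p = (2.2520,3.8440); α = Δx/Fx = (563/250) / (563/50) = 1/5
check: Δy/Fy = (961/250) / (961/50) = 1/5 ✓

α = 1/5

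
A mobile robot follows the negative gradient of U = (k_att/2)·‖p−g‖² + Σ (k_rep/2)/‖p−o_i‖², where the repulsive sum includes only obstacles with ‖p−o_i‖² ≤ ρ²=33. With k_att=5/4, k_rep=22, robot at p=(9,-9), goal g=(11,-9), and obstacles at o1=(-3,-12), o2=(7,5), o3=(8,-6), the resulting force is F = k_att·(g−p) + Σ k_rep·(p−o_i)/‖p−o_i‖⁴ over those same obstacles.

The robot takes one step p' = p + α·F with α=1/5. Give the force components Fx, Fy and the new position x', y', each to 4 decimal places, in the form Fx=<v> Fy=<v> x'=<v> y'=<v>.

F_att = 5/4·(g−p) = 5/4·(2,0) = (2.5000,0.0000)
o1: d²=153 > ρ²=33 → inactive
o2: d²=200 > ρ²=33 → inactive
o3: d²=10 ≤ ρ²=33; F_rep = 22·(1,-3)/10² = (0.2200,-0.6600)
F = F_att + ΣF_rep = (2.7200,-0.6600)
p' = p + 1/5·F = (9.5440,-9.1320)

Fx=2.7200 Fy=-0.6600 x'=9.5440 y'=-9.1320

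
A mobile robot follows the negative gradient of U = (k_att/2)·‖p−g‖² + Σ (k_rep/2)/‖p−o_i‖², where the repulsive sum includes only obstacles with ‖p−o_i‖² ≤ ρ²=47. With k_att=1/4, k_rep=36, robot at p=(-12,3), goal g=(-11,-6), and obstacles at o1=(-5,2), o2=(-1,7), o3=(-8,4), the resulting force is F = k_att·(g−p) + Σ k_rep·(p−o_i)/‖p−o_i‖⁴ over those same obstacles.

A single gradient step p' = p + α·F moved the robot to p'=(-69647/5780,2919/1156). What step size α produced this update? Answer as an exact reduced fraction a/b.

F_att = 1/4·(g−p) = 1/4·(1,-9) = (0.2500,-2.2500)
o1: d²=50 > ρ²=47 → inactive
o2: d²=137 > ρ²=47 → inactive
o3: d²=17 ≤ ρ²=47; F_rep = 36·(-4,-1)/17² = (-0.4983,-0.1246)
F = F_att + ΣF_rep = (-0.2483,-2.3746)
Δp = p'−p = (-0.0497,-0.4749); α = Δx/Fx = (-287/5780) / (-287/1156) = 1/5
check: Δy/Fy = (-549/1156) / (-2745/1156) = 1/5 ✓

α = 1/5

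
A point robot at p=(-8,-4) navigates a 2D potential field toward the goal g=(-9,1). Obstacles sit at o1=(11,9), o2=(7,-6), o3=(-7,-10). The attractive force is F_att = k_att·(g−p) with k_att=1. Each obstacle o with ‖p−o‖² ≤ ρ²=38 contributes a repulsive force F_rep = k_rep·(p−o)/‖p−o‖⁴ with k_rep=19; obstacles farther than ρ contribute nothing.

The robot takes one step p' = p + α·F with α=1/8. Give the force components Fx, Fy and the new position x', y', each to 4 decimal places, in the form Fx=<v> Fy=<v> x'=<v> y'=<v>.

F_att = 1·(g−p) = 1·(-1,5) = (-1.0000,5.0000)
o1: d²=530 > ρ²=38 → inactive
o2: d²=229 > ρ²=38 → inactive
o3: d²=37 ≤ ρ²=38; F_rep = 19·(-1,6)/37² = (-0.0139,0.0833)
F = F_att + ΣF_rep = (-1.0139,5.0833)
p' = p + 1/8·F = (-8.1267,-3.3646)

Fx=-1.0139 Fy=5.0833 x'=-8.1267 y'=-3.3646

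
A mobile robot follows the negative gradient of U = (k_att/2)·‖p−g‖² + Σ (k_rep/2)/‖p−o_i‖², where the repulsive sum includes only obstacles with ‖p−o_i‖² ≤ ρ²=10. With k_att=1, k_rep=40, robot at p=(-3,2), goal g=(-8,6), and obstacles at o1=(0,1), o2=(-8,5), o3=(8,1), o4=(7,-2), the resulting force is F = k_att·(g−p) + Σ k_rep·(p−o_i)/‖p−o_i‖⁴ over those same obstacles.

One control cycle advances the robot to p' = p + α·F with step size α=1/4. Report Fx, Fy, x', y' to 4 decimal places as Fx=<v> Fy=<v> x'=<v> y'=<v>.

F_att = 1·(g−p) = 1·(-5,4) = (-5.0000,4.0000)
o1: d²=10 ≤ ρ²=10; F_rep = 40·(-3,1)/10² = (-1.2000,0.4000)
o2: d²=34 > ρ²=10 → inactive
o3: d²=122 > ρ²=10 → inactive
o4: d²=116 > ρ²=10 → inactive
F = F_att + ΣF_rep = (-6.2000,4.4000)
p' = p + 1/4·F = (-4.5500,3.1000)

Fx=-6.2000 Fy=4.4000 x'=-4.5500 y'=3.1000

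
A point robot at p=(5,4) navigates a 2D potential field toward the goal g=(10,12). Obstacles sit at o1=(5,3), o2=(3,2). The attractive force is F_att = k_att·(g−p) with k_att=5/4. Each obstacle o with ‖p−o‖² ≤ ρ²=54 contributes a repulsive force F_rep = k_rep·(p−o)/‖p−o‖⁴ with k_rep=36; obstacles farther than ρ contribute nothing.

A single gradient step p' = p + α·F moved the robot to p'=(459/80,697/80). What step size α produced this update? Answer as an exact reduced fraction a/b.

F_att = 5/4·(g−p) = 5/4·(5,8) = (6.2500,10.0000)
o1: d²=1 ≤ ρ²=54; F_rep = 36·(0,1)/1² = (0.0000,36.0000)
o2: d²=8 ≤ ρ²=54; F_rep = 36·(2,2)/8² = (1.1250,1.1250)
F = F_att + ΣF_rep = (7.3750,47.1250)
Δp = p'−p = (0.7375,4.7125); α = Δx/Fx = (59/80) / (59/8) = 1/10
check: Δy/Fy = (377/80) / (377/8) = 1/10 ✓

α = 1/10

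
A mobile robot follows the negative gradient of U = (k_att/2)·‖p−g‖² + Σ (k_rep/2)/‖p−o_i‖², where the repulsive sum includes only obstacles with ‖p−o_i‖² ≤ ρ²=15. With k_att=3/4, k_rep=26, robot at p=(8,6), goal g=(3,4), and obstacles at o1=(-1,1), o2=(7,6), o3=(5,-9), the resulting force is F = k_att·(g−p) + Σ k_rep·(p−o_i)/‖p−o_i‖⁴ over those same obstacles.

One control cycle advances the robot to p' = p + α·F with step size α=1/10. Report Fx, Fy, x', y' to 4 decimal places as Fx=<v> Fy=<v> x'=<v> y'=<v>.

F_att = 3/4·(g−p) = 3/4·(-5,-2) = (-3.7500,-1.5000)
o1: d²=106 > ρ²=15 → inactive
o2: d²=1 ≤ ρ²=15; F_rep = 26·(1,0)/1² = (26.0000,0.0000)
o3: d²=234 > ρ²=15 → inactive
F = F_att + ΣF_rep = (22.2500,-1.5000)
p' = p + 1/10·F = (10.2250,5.8500)

Fx=22.2500 Fy=-1.5000 x'=10.2250 y'=5.8500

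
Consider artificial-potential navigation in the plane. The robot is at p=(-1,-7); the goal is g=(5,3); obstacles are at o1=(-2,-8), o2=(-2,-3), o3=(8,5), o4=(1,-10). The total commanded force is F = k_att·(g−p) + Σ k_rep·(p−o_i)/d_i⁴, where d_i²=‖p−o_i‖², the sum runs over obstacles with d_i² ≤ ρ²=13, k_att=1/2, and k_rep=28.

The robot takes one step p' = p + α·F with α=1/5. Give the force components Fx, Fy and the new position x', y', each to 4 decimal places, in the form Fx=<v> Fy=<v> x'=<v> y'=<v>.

F_att = 1/2·(g−p) = 1/2·(6,10) = (3.0000,5.0000)
o1: d²=2 ≤ ρ²=13; F_rep = 28·(1,1)/2² = (7.0000,7.0000)
o2: d²=17 > ρ²=13 → inactive
o3: d²=225 > ρ²=13 → inactive
o4: d²=13 ≤ ρ²=13; F_rep = 28·(-2,3)/13² = (-0.3314,0.4970)
F = F_att + ΣF_rep = (9.6686,12.4970)
p' = p + 1/5·F = (0.9337,-4.5006)

Fx=9.6686 Fy=12.4970 x'=0.9337 y'=-4.5006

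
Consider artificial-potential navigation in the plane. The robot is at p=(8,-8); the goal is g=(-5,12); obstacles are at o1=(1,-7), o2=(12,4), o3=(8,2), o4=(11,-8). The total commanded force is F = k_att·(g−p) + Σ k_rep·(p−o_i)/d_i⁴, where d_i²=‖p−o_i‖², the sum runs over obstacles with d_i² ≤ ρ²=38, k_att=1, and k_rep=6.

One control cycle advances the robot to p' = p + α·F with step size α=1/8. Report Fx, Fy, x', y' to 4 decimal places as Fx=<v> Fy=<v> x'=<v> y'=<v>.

Fx=-13.2222 Fy=20.0000 x'=6.3472 y'=-5.5000

F_att = 1·(g−p) = 1·(-13,20) = (-13.0000,20.0000)
o1: d²=50 > ρ²=38 → inactive
o2: d²=160 > ρ²=38 → inactive
o3: d²=100 > ρ²=38 → inactive
o4: d²=9 ≤ ρ²=38; F_rep = 6·(-3,0)/9² = (-0.2222,0.0000)
F = F_att + ΣF_rep = (-13.2222,20.0000)
p' = p + 1/8·F = (6.3472,-5.5000)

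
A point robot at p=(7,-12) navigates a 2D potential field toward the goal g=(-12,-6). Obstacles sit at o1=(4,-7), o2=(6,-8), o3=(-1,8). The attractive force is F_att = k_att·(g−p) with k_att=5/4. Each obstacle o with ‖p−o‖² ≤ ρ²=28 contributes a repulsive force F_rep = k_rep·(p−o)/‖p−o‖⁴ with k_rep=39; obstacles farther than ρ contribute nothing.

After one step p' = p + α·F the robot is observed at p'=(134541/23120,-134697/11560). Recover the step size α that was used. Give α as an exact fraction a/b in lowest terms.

α = 1/20

F_att = 5/4·(g−p) = 5/4·(-19,6) = (-23.7500,7.5000)
o1: d²=34 > ρ²=28 → inactive
o2: d²=17 ≤ ρ²=28; F_rep = 39·(1,-4)/17² = (0.1349,-0.5398)
o3: d²=464 > ρ²=28 → inactive
F = F_att + ΣF_rep = (-23.6151,6.9602)
Δp = p'−p = (-1.1808,0.3480); α = Δx/Fx = (-27299/23120) / (-27299/1156) = 1/20
check: Δy/Fy = (4023/11560) / (4023/578) = 1/20 ✓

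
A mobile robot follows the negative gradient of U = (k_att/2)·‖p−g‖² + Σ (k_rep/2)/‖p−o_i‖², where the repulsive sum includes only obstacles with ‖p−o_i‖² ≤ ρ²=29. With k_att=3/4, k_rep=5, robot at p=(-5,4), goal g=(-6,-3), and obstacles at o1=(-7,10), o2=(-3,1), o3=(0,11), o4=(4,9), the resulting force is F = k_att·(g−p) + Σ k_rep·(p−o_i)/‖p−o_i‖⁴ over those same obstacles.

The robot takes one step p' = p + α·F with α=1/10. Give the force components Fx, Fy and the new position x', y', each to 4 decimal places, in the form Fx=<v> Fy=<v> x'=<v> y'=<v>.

Fx=-0.8092 Fy=-5.1612 x'=-5.0809 y'=3.4839

F_att = 3/4·(g−p) = 3/4·(-1,-7) = (-0.7500,-5.2500)
o1: d²=40 > ρ²=29 → inactive
o2: d²=13 ≤ ρ²=29; F_rep = 5·(-2,3)/13² = (-0.0592,0.0888)
o3: d²=74 > ρ²=29 → inactive
o4: d²=106 > ρ²=29 → inactive
F = F_att + ΣF_rep = (-0.8092,-5.1612)
p' = p + 1/10·F = (-5.0809,3.4839)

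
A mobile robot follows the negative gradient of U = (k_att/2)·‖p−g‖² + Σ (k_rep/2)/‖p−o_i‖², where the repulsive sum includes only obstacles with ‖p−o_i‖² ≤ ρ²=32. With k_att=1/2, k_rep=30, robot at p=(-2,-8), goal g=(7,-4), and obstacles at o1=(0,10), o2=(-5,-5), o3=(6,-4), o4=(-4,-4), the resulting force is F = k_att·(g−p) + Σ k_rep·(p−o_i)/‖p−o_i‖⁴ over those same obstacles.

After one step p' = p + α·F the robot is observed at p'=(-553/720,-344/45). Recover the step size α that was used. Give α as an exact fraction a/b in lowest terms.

α = 1/4

F_att = 1/2·(g−p) = 1/2·(9,4) = (4.5000,2.0000)
o1: d²=328 > ρ²=32 → inactive
o2: d²=18 ≤ ρ²=32; F_rep = 30·(3,-3)/18² = (0.2778,-0.2778)
o3: d²=80 > ρ²=32 → inactive
o4: d²=20 ≤ ρ²=32; F_rep = 30·(2,-4)/20² = (0.1500,-0.3000)
F = F_att + ΣF_rep = (4.9278,1.4222)
Δp = p'−p = (1.2319,0.3556); α = Δx/Fx = (887/720) / (887/180) = 1/4
check: Δy/Fy = (16/45) / (64/45) = 1/4 ✓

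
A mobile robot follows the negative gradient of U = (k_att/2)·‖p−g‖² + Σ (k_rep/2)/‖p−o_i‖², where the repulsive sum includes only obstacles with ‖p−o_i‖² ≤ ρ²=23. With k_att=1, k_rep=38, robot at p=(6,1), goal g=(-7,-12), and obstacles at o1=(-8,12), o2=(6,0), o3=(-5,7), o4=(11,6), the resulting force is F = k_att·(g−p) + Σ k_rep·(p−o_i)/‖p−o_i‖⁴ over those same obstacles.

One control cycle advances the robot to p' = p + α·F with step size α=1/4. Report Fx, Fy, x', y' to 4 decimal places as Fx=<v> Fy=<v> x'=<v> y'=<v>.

F_att = 1·(g−p) = 1·(-13,-13) = (-13.0000,-13.0000)
o1: d²=317 > ρ²=23 → inactive
o2: d²=1 ≤ ρ²=23; F_rep = 38·(0,1)/1² = (0.0000,38.0000)
o3: d²=157 > ρ²=23 → inactive
o4: d²=50 > ρ²=23 → inactive
F = F_att + ΣF_rep = (-13.0000,25.0000)
p' = p + 1/4·F = (2.7500,7.2500)

Fx=-13.0000 Fy=25.0000 x'=2.7500 y'=7.2500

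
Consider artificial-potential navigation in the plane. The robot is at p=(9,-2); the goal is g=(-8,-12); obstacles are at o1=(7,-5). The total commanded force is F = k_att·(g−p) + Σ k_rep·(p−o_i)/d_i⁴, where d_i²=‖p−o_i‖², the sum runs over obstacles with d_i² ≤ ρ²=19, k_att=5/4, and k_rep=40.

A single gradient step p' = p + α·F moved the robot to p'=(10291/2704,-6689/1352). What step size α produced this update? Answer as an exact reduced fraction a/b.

F_att = 5/4·(g−p) = 5/4·(-17,-10) = (-21.2500,-12.5000)
o1: d²=13 ≤ ρ²=19; F_rep = 40·(2,3)/13² = (0.4734,0.7101)
F = F_att + ΣF_rep = (-20.7766,-11.7899)
Δp = p'−p = (-5.1942,-2.9475); α = Δx/Fx = (-14045/2704) / (-14045/676) = 1/4
check: Δy/Fy = (-3985/1352) / (-3985/338) = 1/4 ✓

α = 1/4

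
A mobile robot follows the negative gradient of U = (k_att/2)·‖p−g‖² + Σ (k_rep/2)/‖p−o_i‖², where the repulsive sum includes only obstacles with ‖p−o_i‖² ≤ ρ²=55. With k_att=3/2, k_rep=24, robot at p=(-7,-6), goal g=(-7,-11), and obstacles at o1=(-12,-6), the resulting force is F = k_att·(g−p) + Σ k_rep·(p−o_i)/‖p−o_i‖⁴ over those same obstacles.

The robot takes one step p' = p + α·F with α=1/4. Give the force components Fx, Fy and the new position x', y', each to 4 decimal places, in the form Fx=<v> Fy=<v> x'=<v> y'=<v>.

F_att = 3/2·(g−p) = 3/2·(0,-5) = (0.0000,-7.5000)
o1: d²=25 ≤ ρ²=55; F_rep = 24·(5,0)/25² = (0.1920,0.0000)
F = F_att + ΣF_rep = (0.1920,-7.5000)
p' = p + 1/4·F = (-6.9520,-7.8750)

Fx=0.1920 Fy=-7.5000 x'=-6.9520 y'=-7.8750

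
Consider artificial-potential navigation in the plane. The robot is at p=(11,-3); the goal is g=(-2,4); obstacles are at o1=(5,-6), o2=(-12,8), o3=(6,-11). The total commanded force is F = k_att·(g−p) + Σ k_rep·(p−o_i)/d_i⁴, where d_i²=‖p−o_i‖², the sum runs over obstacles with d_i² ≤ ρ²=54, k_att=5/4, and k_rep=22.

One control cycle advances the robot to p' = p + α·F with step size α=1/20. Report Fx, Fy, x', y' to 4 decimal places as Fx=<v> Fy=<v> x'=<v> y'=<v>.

Fx=-16.1848 Fy=8.7826 x'=10.1908 y'=-2.5609

F_att = 5/4·(g−p) = 5/4·(-13,7) = (-16.2500,8.7500)
o1: d²=45 ≤ ρ²=54; F_rep = 22·(6,3)/45² = (0.0652,0.0326)
o2: d²=650 > ρ²=54 → inactive
o3: d²=89 > ρ²=54 → inactive
F = F_att + ΣF_rep = (-16.1848,8.7826)
p' = p + 1/20·F = (10.1908,-2.5609)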